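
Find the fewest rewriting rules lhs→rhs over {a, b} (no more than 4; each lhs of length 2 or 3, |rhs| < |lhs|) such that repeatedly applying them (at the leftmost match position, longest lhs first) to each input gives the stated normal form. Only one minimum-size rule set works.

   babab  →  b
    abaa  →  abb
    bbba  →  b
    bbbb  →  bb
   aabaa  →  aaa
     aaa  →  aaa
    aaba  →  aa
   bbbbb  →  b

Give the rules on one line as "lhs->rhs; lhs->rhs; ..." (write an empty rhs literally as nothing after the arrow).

aab->a; ba->b; baa->bb; bbb->b

  | babab => bbab => bbb => b
  | abaa => abb
  | bbba => ba => b
  | bbbb => bb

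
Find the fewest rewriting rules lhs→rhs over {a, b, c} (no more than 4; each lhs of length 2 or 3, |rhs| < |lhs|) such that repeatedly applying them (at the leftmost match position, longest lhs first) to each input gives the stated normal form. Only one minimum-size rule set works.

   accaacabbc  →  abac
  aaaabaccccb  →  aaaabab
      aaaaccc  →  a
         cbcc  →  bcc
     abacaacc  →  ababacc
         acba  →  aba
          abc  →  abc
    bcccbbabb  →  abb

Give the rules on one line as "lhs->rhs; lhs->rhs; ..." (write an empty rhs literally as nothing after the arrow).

aac->a; bbb->; ca->b; cb->b

  | accaacabbc => acbacabbc => abacabbc => ababbbc => abac
  | aaaabaccccb => aaaabacccb => aaaabaccb => aaaabacb => aaaabab
  | aaaaccc => aaacc => aac => a
  | cbcc => bcc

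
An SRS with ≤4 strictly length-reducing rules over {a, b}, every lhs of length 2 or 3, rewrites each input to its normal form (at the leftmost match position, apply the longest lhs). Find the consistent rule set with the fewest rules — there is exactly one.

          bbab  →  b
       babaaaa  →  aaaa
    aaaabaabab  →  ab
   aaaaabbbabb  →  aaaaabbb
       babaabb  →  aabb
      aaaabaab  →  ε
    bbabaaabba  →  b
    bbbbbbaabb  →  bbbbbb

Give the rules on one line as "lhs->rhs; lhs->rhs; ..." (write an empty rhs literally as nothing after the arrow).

  | bbab => b
  | babaaaa => aaaa
  | aaaabaabab => aaabaabab => aabaabab => abaabab => baabab => babab => ab
  | aaaaabbbabb => aaaaabbb

aba->ba; ba->b; bab->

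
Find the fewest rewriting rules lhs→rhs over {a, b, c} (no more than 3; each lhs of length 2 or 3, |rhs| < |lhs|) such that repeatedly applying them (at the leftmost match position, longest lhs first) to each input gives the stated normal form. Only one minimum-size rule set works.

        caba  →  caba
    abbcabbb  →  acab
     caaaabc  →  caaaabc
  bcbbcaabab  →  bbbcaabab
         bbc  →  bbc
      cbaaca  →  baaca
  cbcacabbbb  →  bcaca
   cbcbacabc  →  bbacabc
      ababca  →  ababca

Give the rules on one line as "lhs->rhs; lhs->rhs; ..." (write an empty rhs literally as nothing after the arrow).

abb->a; cb->b

  | caba
  | abbcabbb => acabbb => acab
  | caaaabc
  | bcbbcaabab => bbbcaabab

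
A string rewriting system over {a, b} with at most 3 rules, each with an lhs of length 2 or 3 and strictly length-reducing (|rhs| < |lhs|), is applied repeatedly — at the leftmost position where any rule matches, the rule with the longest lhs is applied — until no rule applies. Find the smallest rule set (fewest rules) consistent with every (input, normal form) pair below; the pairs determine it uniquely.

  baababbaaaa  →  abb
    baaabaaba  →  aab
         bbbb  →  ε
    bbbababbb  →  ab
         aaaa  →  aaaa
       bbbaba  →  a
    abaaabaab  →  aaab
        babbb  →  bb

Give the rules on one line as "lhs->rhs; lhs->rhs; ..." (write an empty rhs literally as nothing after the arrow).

ba->b; bab->; bbb->ba

  | baababbaaaa => bababbaaaa => abbaaaa => abbaaa => abbaa => abba => abb
  | baaabaaba => baabaaba => babaaba => aaba => aab
  | bbbb => bab => ε
  | bbbababbb => baababbb => bababbb => abbb => aba => ab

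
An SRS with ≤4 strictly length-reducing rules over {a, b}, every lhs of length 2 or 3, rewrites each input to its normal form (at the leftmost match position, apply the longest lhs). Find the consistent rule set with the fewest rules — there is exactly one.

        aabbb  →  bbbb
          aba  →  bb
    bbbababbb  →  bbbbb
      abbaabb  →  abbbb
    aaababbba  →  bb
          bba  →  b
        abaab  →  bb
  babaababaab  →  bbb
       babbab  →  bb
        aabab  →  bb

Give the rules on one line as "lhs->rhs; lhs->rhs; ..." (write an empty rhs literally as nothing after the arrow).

  | aabbb => bbbb
  | aba => bb
  | bbbababbb => bbbabbb => bbbbb
  | abbaabb => abbbb

aa->b; aba->bb; ba->; baa->b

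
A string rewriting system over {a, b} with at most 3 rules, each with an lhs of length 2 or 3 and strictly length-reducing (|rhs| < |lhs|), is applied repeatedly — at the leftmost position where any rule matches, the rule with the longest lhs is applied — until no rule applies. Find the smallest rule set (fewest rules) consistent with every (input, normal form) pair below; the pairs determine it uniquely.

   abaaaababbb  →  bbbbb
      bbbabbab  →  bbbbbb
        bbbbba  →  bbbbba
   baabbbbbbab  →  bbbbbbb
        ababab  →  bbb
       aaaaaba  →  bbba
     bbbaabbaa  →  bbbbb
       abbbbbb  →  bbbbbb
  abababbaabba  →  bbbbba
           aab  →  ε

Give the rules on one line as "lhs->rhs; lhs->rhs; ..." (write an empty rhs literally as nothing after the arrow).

aa->b; aab->; ab->b

  | abaaaababbb => baaaababbb => bbaababbb => bbabbb => bbbbb
  | bbbabbab => bbbbbab => bbbbbb
  | bbbbba
  | baabbbbbbab => bbbbbbab => bbbbbbb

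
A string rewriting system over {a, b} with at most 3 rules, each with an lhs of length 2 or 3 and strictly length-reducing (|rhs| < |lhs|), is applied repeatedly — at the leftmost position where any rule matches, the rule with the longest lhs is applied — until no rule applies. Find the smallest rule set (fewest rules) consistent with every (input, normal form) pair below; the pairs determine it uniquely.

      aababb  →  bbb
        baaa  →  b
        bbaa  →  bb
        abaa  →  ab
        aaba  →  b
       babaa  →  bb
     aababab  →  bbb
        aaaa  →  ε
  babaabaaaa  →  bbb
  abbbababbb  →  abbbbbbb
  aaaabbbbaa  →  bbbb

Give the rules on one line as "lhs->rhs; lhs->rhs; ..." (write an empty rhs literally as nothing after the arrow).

aa->; ba->b

  | aababb => babb => bbb
  | baaa => baa => ba => b
  | bbaa => bba => bb
  | abaa => aba => ab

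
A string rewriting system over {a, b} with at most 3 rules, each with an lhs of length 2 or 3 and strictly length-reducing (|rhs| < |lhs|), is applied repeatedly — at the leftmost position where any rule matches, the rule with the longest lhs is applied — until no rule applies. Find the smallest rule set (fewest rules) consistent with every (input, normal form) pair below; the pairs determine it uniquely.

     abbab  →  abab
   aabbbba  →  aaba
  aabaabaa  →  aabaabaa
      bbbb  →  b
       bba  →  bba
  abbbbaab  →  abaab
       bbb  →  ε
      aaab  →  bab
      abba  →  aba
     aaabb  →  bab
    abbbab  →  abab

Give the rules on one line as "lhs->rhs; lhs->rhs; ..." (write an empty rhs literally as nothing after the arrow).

aaa->ba; abb->ab; bbb->

  | abbab => abab
  | aabbbba => aabbba => aabba => aaba
  | aabaabaa
  | bbbb => b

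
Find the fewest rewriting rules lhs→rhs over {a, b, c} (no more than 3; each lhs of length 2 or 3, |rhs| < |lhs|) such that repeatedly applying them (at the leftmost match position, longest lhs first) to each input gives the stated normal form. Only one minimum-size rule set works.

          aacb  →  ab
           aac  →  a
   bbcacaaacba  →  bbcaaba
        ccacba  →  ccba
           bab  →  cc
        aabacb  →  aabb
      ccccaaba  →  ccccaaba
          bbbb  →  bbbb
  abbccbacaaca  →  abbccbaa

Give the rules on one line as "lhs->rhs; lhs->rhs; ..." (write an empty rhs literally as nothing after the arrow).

  | aacb => ab
  | aac => a
  | bbcacaaacba => bbcaaacba => bbcaaba
  | ccacba => ccba

ac->; bab->cc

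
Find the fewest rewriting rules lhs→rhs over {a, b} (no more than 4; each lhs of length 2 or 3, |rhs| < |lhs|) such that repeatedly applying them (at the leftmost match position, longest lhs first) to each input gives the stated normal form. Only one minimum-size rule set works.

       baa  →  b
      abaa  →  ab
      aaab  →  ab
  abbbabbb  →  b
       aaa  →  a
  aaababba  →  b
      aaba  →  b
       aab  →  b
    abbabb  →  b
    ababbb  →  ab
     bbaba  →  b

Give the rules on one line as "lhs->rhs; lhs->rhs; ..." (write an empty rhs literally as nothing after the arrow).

  | baa => ba => b
  | abaa => aba => ab
  | aaab => ab
  | abbbabbb => abbabbb => aabbbb => bbbb => bbb => bb => b

aa->; ba->b; bb->b; bba->ab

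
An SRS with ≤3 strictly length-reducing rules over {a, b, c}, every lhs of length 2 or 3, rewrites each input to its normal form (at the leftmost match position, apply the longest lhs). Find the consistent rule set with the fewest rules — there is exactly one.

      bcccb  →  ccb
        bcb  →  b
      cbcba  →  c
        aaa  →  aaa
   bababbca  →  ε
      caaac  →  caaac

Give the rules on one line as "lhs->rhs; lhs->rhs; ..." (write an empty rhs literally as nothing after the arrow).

  | bcccb => ccb
  | bcb => b
  | cbcba => cba => c
  | aaa

ba->; bc->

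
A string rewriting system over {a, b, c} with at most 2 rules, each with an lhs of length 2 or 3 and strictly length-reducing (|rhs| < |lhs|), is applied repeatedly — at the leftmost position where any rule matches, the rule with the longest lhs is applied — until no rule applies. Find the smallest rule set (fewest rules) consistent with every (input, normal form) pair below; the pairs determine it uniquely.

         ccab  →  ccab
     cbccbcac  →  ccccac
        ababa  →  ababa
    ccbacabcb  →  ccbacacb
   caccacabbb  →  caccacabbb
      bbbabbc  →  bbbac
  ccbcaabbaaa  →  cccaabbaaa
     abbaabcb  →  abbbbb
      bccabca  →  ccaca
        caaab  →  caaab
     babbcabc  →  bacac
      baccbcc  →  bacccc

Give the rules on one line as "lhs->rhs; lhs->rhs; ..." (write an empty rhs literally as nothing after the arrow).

  | ccab
  | cbccbcac => cccbcac => ccccac
  | ababa
  | ccbacabcb => ccbacacb

aac->bb; bc->c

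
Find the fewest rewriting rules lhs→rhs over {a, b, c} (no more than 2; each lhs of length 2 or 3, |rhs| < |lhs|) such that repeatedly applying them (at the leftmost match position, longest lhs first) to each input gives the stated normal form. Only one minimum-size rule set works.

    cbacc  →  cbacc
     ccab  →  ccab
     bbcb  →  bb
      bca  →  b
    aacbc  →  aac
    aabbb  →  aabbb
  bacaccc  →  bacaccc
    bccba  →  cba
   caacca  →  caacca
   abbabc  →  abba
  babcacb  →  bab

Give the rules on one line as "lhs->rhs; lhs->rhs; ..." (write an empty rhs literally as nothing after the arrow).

  | cbacc
  | ccab
  | bbcb => bb
  | bca => b

bc->; bca->b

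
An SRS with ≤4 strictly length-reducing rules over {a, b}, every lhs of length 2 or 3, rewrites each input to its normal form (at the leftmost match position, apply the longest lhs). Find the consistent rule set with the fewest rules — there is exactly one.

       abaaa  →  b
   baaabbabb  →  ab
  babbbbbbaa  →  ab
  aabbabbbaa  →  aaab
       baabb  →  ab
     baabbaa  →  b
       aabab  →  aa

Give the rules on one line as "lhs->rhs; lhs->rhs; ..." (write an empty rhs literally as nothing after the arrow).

aba->b; ba->b; bb->a

  | abaaa => baa => ba => b
  | baaabbabb => baabbabb => babbabb => bbbabb => ababb => bbb => ab
  | babbbbbbaa => bbbbbbbaa => abbbbbaa => aabbbaa => aaabaa => aaba => ab
  | aabbabbbaa => aaaabbbaa => aaaaabaa => aaaaba => aaab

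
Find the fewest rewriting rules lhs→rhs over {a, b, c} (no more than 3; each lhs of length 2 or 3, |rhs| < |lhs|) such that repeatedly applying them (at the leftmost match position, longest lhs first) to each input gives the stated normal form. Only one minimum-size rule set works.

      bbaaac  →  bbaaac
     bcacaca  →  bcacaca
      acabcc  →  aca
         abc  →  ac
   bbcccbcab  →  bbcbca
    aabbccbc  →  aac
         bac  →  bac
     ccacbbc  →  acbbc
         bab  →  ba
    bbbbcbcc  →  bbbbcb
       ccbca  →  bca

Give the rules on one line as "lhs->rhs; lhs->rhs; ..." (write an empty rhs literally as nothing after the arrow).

  | bbaaac
  | bcacaca
  | acabcc => acacc => aca
  | abc => ac

ab->a; cc->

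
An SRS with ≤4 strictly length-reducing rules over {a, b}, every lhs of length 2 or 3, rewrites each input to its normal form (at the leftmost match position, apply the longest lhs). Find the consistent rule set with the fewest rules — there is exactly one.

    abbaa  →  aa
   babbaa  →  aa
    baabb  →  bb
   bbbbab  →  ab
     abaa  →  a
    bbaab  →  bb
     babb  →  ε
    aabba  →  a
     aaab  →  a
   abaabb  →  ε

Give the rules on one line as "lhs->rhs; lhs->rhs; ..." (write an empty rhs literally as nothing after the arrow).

  | abbaa => aa
  | babbaa => abbaa => aa
  | baabb => bb
  | bbbbab => bbbab => bbab => bab => ab

aab->; abb->; ba->a; baa->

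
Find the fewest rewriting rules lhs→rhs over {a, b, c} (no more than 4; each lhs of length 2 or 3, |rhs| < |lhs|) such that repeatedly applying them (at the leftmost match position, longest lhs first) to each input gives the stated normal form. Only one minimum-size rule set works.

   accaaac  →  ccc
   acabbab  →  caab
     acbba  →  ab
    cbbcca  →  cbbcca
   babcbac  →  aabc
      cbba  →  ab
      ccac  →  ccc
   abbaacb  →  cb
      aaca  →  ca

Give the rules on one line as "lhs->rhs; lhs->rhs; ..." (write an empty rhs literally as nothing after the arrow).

  | accaaac => ccaaac => ccaac => ccac => ccc
  | acabbab => cabbab => cabab => caab
  | acbba => cbba => cba => ab
  | cbbcca

ac->c; ba->a; cba->ab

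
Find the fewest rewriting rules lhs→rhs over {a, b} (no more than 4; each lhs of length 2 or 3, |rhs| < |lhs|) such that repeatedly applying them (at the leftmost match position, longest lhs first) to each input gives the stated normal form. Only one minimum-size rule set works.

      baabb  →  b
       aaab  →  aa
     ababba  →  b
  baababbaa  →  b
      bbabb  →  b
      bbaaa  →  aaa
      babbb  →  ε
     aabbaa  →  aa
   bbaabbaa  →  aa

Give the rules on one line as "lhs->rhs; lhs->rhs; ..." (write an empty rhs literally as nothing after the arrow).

  | baabb => babb => bbb => b
  | aaab => aa
  | ababba => abba => ba => b
  | baababbaa => bababbaa => bbabbaa => abbaa => baa => ba => b

ab->; ba->b; bb->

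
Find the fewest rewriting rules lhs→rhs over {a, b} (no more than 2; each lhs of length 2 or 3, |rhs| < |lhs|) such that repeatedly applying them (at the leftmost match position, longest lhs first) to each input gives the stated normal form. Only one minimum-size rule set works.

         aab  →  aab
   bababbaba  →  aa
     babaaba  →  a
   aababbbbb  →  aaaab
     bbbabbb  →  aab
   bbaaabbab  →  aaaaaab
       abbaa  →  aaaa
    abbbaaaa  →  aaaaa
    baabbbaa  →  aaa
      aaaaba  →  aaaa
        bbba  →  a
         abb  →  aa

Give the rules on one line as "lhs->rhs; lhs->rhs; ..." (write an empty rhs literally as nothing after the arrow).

ba->; bb->a

  | aab
  | bababbaba => babbaba => bbaba => aaba => aa
  | babaaba => baaba => aba => a
  | aababbbbb => aabbbbb => aaabbb => aaaab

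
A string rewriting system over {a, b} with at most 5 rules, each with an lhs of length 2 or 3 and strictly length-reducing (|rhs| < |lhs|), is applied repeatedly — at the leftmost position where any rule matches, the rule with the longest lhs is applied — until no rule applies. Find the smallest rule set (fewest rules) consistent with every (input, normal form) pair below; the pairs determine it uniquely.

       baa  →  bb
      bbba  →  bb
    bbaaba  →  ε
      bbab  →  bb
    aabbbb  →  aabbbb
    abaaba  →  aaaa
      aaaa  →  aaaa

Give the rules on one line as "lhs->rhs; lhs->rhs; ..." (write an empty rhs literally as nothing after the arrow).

  | baa => bb
  | bbba => bb
  | bbaaba => baba => ba => ε
  | bbab => bb

aba->aa; ba->; baa->bb; bba->b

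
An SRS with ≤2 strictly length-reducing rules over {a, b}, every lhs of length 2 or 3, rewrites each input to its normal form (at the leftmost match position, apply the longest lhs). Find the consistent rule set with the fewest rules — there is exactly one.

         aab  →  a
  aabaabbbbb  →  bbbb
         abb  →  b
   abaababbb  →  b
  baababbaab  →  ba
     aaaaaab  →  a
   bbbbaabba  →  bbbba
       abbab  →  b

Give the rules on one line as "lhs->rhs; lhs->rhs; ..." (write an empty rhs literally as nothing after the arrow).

  | aab => a
  | aabaabbbbb => aaabbbbb => abbbbb => bbbb
  | abb => b
  | abaababbb => aababbb => aabbb => abb => b

aaa->a; ab->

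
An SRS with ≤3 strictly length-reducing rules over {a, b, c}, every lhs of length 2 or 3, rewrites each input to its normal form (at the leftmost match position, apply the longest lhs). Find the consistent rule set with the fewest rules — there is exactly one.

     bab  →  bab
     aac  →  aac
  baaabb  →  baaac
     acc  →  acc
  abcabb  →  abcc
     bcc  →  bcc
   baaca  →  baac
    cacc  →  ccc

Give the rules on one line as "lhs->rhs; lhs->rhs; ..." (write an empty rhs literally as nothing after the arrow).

  | bab
  | aac
  | baaabb => baaac
  | acc

bb->c; ca->c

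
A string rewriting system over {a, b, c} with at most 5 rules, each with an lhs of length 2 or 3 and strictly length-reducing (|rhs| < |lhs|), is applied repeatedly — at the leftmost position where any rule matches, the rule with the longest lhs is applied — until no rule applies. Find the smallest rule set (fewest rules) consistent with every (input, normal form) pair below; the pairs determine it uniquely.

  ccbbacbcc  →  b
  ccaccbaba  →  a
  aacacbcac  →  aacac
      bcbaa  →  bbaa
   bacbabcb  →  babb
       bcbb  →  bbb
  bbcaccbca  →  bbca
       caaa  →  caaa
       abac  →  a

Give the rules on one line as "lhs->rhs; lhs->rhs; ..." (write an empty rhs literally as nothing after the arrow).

  | ccbbacbcc => cbbacbcc => bbacbcc => bbcc => b
  | ccaccbaba => ccacbaba => ccababa => caba => a
  | aacacbcac => aacabcac => aacac
  | bcbaa => bbaa

bac->; bcc->; cab->; cb->b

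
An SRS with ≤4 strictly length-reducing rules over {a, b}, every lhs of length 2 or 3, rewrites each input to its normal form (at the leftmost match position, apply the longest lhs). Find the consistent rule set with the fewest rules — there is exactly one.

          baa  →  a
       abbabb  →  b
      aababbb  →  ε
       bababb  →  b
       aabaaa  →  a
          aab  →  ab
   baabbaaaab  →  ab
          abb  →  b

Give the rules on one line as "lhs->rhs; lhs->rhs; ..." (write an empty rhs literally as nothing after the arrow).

  | baa => aa => a
  | abbabb => babb => abb => b
  | aababbb => ababbb => aabbb => abbb => bb => ε
  | bababb => ababb => aabb => abb => b

aa->a; abb->b; ba->a; bb->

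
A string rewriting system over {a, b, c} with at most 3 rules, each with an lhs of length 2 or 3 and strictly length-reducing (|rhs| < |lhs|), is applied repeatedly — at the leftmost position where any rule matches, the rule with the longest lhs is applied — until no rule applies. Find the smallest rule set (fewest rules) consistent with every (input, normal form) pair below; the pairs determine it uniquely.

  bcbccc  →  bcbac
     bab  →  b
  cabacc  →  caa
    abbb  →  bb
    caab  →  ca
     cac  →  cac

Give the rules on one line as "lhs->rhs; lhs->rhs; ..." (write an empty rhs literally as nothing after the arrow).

ab->; cc->a

  | bcbccc => bcbac
  | bab => b
  | cabacc => cacc => caa
  | abbb => bb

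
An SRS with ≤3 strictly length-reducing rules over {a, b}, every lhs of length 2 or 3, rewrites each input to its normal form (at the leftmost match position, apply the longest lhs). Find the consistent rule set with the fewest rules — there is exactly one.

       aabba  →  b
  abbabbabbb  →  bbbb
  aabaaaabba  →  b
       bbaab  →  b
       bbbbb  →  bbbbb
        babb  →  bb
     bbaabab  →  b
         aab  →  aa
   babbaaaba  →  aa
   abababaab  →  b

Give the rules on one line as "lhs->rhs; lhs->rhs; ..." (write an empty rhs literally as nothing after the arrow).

  | aabba => aaba => aaa => b
  | abbabbabbb => ababbabbb => aabbabbb => aababbb => aaabbb => bbbb
  | aabaaaabba => aaaaaabba => baaabba => aabba => aaba => aaa => b
  | bbaab => bab => b

aaa->b; ab->a; ba->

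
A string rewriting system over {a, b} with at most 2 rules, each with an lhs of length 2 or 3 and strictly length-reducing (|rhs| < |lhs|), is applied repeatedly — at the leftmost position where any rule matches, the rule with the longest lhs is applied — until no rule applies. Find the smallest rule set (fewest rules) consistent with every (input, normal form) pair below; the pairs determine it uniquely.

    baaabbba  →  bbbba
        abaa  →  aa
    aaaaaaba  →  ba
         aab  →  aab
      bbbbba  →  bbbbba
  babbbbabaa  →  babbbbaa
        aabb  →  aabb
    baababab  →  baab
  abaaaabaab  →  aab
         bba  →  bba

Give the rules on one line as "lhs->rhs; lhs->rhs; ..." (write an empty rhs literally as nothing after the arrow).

  | baaabbba => bbbba
  | abaa => aa
  | aaaaaaba => aaaba => ba
  | aab

aaa->; aba->a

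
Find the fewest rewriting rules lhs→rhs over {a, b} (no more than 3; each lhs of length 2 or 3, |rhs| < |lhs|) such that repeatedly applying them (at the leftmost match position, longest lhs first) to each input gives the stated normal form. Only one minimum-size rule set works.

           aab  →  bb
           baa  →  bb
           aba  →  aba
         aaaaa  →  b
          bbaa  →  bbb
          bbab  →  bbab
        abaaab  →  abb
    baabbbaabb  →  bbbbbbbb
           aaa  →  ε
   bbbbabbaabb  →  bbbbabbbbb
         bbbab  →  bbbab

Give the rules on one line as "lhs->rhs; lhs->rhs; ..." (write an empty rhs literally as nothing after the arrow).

  | aab => bb
  | baa => bb
  | aba
  | aaaaa => aa => b

aa->b; aaa->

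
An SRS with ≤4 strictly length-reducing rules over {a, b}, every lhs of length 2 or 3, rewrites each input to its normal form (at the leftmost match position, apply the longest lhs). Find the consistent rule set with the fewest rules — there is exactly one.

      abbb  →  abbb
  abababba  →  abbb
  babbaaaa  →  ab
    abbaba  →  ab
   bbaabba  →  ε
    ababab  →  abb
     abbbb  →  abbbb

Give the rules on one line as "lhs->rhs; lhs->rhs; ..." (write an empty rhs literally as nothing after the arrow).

aa->; aaa->ab; ba->b; bab->a

  | abbb
  | abababba => aaabba => abbba => abbb
  | babbaaaa => abaaaa => abaaa => abaa => aba => ab
  | abbaba => abaa => aba => ab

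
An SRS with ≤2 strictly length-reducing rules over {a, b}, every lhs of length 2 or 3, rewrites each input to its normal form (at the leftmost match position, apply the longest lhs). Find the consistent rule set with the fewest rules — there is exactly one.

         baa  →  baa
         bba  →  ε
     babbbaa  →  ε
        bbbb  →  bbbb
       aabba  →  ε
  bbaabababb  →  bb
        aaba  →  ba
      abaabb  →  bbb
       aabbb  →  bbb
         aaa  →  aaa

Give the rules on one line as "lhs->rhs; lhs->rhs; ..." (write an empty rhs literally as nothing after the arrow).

  | baa
  | bba => ε
  | babbbaa => bbbbaa => bba => ε
  | bbbb

ab->b; bba->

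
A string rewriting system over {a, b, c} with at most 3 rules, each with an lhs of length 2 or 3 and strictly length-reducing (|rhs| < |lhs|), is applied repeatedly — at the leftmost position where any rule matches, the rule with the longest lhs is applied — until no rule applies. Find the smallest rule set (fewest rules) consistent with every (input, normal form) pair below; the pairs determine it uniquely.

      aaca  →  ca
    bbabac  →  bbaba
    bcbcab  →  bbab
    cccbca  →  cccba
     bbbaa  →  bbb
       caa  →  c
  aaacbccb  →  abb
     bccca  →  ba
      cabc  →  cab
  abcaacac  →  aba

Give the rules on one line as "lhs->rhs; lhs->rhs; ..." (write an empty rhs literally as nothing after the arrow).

aa->; ac->a; bc->b

  | aaca => ca
  | bbabac => bbaba
  | bcbcab => bbcab => bbab
  | cccbca => cccba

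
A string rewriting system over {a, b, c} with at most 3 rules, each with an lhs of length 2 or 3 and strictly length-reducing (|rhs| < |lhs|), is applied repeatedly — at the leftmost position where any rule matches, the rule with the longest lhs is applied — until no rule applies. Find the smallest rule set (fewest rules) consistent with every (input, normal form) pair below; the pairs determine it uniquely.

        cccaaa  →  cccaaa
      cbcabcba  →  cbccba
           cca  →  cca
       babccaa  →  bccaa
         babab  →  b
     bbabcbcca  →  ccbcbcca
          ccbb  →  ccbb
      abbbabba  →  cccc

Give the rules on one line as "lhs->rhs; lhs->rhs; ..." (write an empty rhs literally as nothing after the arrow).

  | cccaaa
  | cbcabcba => cbccba
  | cca
  | babccaa => bccaa

ab->; bba->cc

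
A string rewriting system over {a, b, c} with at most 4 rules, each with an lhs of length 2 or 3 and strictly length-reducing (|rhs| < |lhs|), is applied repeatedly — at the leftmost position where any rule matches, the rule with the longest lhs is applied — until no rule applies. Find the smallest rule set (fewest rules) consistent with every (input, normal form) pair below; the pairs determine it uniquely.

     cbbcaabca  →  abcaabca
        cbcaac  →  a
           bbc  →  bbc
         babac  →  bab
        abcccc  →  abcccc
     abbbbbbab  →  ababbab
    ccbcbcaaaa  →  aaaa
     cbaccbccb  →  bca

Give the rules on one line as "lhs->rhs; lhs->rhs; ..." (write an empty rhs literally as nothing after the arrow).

  | cbbcaabca => abcaabca
  | cbcaac => acaac => aac => a
  | bbc
  | babac => bab

ac->; bbb->bc; cb->a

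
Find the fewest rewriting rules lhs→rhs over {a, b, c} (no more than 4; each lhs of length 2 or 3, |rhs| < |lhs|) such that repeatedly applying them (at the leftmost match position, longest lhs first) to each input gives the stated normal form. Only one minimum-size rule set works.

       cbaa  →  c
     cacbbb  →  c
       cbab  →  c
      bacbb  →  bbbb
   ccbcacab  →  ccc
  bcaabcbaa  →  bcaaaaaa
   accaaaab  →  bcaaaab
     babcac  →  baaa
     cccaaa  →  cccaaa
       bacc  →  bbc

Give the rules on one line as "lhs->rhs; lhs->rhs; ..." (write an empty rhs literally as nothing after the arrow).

ac->b; bcb->aa; cb->c; cba->cb

  | cbaa => cba => cb => c
  | cacbbb => cbbbb => cbbb => cbb => cb => c
  | cbab => cbb => cb => c
  | bacbb => bbbb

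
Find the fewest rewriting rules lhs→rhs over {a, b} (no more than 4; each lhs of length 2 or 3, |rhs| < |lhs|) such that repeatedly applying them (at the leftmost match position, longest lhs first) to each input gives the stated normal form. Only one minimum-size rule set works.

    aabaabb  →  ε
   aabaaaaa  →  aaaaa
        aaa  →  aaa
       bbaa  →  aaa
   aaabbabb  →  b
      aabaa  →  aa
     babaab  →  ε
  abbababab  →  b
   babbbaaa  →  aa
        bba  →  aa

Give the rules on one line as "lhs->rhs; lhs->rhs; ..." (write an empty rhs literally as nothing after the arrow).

  | aabaabb => aabb => ab => ε
  | aabaaaaa => aaaaa
  | aaa
  | bbaa => aaa

ab->; aba->; ba->; bb->a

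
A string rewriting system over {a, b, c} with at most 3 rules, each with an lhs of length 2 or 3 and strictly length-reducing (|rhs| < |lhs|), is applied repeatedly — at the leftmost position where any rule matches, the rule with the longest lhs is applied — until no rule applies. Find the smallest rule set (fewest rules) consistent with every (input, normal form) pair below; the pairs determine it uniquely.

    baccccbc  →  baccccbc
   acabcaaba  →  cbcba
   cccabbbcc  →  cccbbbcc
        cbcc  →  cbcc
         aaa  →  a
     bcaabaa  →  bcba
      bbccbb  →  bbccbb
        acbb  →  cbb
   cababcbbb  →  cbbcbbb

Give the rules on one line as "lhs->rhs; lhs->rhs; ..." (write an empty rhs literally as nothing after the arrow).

  | baccccbc
  | acabcaaba => acbcaaba => cbcaaba => cbcaba => cbcba
  | cccabbbcc => cccbbbcc
  | cbcc

aa->a; ab->b; acb->cb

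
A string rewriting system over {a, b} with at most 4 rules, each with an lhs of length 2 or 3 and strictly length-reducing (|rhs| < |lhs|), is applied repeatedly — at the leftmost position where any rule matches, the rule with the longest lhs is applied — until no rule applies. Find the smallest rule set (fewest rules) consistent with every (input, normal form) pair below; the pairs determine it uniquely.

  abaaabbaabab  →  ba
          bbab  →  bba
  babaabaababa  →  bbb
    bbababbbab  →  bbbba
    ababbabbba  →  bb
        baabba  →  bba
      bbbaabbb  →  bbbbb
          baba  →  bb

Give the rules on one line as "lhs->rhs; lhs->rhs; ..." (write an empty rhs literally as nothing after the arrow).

  | abaaabbaabab => aaaabbaabab => abbaabab => abaabab => aaabab => bab => ba
  | bbab => bba
  | babaabaababa => baaabaababa => bbaababa => bbaba => bbaa => bbb
  | bbababbbab => bbaabbbab => bbbbab => bbbba

aa->b; aaa->; aab->; ab->a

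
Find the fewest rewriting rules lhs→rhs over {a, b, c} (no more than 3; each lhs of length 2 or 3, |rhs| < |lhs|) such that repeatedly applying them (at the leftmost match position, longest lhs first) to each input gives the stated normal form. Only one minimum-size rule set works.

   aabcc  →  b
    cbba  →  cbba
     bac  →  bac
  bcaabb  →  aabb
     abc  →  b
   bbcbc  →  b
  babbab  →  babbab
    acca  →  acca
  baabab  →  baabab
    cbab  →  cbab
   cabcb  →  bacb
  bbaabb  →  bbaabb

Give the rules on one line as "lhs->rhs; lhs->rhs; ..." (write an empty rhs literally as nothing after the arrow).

  | aabcc => abc => b
  | cbba
  | bac
  | bcaabb => aabb

abc->b; bc->; cab->ba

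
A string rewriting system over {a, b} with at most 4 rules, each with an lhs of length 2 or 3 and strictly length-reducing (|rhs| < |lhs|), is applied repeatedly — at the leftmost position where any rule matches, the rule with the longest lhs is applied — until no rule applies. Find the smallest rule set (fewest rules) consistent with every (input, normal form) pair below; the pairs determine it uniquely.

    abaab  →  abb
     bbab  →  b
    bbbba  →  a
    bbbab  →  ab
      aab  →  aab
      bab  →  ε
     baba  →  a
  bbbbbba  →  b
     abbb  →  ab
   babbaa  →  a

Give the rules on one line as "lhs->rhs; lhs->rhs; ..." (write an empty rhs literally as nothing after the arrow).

aba->ab; ba->; bab->; bbb->ba

  | abaab => abab => abb
  | bbab => b
  | bbbba => baba => a
  | bbbab => baab => ab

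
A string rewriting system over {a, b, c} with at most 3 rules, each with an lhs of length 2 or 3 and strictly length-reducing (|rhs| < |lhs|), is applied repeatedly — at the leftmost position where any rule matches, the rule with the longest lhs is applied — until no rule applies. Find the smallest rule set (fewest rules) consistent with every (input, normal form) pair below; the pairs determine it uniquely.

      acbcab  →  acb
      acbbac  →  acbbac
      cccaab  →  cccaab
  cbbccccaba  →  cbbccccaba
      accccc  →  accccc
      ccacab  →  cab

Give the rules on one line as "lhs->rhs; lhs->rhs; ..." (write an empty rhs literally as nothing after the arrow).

bca->; cac->

  | acbcab => acb
  | acbbac
  | cccaab
  | cbbccccaba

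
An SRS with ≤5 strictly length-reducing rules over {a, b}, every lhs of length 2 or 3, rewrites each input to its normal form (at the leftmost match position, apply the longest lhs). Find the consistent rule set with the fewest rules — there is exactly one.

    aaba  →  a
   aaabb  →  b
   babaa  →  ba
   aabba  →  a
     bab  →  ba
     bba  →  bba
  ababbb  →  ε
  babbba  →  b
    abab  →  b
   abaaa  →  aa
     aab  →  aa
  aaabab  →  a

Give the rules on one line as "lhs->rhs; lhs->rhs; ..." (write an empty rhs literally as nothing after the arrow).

  | aaba => a
  | aaabb => bbbb => b
  | babaa => ba
  | aabba => aaba => a

aaa->bb; ab->a; aba->; bbb->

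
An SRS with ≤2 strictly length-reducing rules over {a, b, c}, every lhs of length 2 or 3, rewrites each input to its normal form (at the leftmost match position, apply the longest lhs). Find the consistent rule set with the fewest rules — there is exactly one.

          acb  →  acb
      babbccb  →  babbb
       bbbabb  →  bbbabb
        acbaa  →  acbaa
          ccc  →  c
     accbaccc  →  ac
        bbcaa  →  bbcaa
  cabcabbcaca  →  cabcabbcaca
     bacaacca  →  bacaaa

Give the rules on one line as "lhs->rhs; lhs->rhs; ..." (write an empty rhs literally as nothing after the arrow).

  | acb
  | babbccb => babbb
  | bbbabb
  | acbaa

aba->a; cc->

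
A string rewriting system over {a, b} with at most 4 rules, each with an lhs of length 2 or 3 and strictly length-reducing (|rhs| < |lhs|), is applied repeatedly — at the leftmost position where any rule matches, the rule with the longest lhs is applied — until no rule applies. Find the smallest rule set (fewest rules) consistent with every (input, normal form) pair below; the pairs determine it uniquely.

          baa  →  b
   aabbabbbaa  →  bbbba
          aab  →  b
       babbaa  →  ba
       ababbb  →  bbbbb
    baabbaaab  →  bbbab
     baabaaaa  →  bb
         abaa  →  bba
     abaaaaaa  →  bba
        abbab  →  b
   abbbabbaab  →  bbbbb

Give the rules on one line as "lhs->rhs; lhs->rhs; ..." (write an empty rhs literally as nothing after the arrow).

aa->; aba->bb; abb->a

  | baa => b
  | aabbabbbaa => bbabbbaa => bbabaa => bbbba
  | aab => b
  | babbaa => baaa => ba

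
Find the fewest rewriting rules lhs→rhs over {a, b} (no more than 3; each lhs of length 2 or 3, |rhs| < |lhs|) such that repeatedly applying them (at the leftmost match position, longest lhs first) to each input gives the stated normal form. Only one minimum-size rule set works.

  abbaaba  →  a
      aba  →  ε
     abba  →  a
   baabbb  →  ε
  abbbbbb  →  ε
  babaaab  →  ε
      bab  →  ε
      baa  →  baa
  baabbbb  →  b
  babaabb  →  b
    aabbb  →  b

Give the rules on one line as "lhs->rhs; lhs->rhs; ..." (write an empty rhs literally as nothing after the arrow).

  | abbaaba => bbaaba => aaba => a
  | aba => ε
  | abba => bba => a
  | baabbb => babbb => bbbb => bb => ε

ab->b; aba->; bb->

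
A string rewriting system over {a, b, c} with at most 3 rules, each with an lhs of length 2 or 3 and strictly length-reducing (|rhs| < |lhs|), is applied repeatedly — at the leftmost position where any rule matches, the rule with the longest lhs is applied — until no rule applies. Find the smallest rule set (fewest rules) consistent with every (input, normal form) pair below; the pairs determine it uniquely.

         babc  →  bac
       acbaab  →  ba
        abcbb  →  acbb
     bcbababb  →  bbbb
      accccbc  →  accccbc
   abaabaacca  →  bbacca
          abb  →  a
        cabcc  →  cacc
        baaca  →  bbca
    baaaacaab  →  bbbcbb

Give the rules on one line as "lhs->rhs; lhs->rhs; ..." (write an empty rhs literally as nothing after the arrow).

  | babc => bac
  | acbaab => aaab => bab => ba
  | abcbb => acbb
  | bcbababb => bababb => baabb => bbbb

aa->b; ab->a; cba->a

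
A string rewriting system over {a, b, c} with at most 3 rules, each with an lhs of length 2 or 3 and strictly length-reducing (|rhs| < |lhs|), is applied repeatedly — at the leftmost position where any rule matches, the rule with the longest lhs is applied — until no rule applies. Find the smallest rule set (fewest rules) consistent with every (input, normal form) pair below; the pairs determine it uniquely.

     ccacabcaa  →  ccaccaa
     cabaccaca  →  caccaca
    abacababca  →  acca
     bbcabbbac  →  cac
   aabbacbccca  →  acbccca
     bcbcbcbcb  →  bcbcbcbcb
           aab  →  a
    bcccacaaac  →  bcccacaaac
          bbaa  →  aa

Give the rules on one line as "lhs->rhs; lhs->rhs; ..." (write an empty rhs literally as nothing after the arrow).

ab->; bb->

  | ccacabcaa => ccaccaa
  | cabaccaca => caccaca
  | abacababca => acababca => acabca => acca
  | bbcabbbac => cabbbac => cbbac => cac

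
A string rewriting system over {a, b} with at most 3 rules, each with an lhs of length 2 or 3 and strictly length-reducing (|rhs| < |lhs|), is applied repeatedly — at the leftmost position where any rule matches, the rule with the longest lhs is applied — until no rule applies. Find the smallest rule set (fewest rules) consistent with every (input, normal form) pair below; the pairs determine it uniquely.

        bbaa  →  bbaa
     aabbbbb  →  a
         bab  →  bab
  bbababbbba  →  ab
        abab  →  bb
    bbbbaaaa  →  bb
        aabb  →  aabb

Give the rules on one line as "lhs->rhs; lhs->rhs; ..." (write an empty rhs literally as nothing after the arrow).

aaa->b; aba->b; bbb->a

  | bbaa
  | aabbbbb => aaabb => bbb => a
  | bab
  | bbababbbba => bbbbbbba => abbbba => aaba => ab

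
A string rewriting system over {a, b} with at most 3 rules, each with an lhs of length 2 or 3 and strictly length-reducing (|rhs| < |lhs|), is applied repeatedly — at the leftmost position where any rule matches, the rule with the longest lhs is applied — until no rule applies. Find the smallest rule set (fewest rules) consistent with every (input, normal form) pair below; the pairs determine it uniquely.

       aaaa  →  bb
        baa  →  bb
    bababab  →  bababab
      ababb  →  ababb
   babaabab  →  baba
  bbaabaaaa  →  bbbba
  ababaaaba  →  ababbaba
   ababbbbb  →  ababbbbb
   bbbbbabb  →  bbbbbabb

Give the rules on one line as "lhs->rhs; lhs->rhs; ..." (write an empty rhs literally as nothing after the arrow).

aa->b; aab->a

  | aaaa => baa => bb
  | baa => bb
  | bababab
  | ababb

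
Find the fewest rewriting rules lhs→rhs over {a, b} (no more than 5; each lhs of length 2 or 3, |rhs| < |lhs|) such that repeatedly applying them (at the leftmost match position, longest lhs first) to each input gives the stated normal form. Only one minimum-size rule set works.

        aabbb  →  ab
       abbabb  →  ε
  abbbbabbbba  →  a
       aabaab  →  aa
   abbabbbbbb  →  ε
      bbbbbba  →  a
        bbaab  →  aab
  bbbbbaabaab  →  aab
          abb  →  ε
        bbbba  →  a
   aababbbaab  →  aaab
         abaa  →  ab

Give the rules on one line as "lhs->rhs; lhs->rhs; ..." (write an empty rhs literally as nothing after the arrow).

  | aabbb => ab
  | abbabb => abb => ε
  | abbbbabbbba => bbabbbba => abbbba => bba => a
  | aabaab => aabab => aa

abb->; ba->b; bab->; bb->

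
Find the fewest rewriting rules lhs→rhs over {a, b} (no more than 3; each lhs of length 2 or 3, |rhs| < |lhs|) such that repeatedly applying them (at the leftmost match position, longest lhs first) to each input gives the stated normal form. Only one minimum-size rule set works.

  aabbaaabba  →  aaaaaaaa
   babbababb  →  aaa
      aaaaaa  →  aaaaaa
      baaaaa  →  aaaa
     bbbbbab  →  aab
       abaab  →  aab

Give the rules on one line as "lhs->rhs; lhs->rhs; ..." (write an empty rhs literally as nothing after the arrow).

  | aabbaaabba => aaaaaabba => aaaaaaaa
  | babbababb => bbababb => aababb => aabb => aaa
  | aaaaaa
  | baaaaa => aaaa

ba->; bb->a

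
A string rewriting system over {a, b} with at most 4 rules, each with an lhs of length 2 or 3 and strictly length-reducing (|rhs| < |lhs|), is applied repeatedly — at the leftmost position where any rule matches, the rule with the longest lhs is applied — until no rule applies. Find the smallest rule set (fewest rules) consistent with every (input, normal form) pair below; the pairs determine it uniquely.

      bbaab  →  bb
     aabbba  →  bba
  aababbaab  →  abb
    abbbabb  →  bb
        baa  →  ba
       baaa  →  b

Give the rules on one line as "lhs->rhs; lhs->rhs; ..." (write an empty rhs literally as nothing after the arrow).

  | bbaab => bb
  | aabbba => bba
  | aababbaab => abbaab => abb
  | abbbabb => aaabb => bb

aa->a; aaa->; aab->; bbb->a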